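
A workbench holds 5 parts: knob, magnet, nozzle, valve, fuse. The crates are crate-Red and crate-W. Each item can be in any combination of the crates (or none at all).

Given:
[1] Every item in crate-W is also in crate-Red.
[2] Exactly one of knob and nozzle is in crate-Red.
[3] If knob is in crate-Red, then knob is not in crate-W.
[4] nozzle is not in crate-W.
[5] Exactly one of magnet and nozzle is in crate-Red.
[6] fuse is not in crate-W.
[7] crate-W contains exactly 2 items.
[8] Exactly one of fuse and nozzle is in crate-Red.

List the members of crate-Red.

crate-Red = {fuse, knob, magnet, valve}

From (4): nozzle ∉ crate-W.
From (6): fuse ∉ crate-W.
Suppose knob ∉ crate-Red: no assignment then satisfies all the clues, so knob ∈ crate-Red.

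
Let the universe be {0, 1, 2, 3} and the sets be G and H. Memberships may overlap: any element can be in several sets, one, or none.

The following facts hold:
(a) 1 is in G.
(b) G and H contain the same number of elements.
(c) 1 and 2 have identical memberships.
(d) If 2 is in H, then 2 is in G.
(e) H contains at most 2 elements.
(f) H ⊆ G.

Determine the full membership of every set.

G = {1, 2}; H = {1, 2}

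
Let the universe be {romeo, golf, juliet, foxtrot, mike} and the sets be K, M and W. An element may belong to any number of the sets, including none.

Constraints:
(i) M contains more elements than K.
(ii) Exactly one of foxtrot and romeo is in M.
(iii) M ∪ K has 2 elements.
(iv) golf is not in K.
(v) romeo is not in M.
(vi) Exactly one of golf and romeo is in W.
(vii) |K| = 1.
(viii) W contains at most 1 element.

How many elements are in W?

1

From (iv): golf ∉ K.
From (v): romeo ∉ M.
(ii) (exactly one): foxtrot ∈ M.
Suppose romeo ∈ K: no assignment then satisfies all the clues, so romeo ∉ K.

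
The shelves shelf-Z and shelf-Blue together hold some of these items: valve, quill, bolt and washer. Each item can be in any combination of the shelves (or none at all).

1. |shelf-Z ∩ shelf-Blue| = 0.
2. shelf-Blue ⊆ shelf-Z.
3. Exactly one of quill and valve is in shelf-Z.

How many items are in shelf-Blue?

0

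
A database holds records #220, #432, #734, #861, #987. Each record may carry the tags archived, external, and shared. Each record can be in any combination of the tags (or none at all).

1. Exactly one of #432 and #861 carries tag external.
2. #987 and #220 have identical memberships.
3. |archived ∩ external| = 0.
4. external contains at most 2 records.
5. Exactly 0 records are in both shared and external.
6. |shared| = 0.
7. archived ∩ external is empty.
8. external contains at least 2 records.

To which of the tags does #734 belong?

#734: external

(6): shared already has 0, so the rest are out.
Suppose #734 ∈ archived: no assignment then satisfies all the clues, so #734 ∉ archived.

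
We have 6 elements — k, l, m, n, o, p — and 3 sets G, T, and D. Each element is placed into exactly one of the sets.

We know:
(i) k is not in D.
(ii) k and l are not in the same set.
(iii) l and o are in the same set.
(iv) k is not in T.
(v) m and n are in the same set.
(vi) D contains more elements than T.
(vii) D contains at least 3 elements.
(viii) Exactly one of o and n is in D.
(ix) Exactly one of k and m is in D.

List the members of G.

G = {k}

From (i): k ∉ D.
From (iv): k ∉ T.
(ix) (exactly one): m ∈ D.
Only one set left: k ∈ G.
(ii): l ∉ G.
(iii): o matches l: o ∉ G.
(v): n matches m: n ∉ G.
(v): n matches m: n ∉ T.
(v): n matches m: n ∈ D.
(viii) (exactly one): o ∉ D.
Only one set left: o ∈ T.
(vii): only 3 candidates remain for D, so all are in.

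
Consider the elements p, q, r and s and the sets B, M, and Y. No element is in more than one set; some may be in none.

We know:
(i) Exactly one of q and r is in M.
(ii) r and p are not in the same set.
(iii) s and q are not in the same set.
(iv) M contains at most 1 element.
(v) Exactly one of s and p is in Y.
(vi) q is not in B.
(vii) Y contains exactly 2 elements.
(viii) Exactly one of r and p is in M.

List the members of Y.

Y = {p, q}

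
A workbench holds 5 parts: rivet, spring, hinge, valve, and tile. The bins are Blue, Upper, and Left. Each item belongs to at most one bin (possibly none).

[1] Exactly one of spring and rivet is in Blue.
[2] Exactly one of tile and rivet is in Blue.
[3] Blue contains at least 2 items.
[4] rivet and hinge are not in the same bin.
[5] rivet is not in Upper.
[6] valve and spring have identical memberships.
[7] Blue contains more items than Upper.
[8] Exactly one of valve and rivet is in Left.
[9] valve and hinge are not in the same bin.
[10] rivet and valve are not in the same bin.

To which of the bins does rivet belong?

rivet: Left

From (5): rivet ∉ Upper.
Suppose rivet ∈ Blue: no assignment then satisfies all the clues, so rivet ∉ Blue.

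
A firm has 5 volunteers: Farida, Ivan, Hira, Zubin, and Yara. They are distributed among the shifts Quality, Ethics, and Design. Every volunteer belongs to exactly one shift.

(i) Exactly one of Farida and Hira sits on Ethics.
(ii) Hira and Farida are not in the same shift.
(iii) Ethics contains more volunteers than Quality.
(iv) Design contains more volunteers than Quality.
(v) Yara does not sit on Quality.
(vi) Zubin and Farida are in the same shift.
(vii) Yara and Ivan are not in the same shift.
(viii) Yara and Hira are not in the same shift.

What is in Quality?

Quality = {}

From (v): Yara ∉ Quality.
Suppose Farida ∈ Quality: no assignment then satisfies all the clues, so Farida ∉ Quality.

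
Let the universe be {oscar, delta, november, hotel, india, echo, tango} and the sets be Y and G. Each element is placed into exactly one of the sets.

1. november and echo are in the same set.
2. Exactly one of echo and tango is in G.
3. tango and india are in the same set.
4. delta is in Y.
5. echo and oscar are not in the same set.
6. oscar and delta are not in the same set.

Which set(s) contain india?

india: G

From (4): delta ∈ Y.
(6): oscar ∉ Y.
Only one set left: oscar ∈ G.
(5): echo ∉ G.
Only one set left: echo ∈ Y.
(1): november matches echo: november ∈ Y.
(2) (exactly one): tango ∈ G.
(3): india matches tango: india ∉ Y.
(3): india matches tango: india ∈ G.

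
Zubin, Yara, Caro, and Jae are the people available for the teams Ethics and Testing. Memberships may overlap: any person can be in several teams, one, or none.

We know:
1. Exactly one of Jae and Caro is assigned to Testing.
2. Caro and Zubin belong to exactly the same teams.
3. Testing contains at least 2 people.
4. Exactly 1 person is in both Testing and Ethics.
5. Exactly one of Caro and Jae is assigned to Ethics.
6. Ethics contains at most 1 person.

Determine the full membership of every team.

Ethics = {Jae}; Testing = {Jae, Yara}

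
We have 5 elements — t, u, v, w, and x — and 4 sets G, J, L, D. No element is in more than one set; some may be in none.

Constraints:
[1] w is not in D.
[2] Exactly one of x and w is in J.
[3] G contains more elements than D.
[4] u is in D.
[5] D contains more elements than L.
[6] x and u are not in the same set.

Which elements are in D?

D = {u}

From (1): w ∉ D.
From (4): u ∈ D.
(6): x ∉ D.
Suppose t ∈ D: no assignment then satisfies all the clues, so t ∉ D.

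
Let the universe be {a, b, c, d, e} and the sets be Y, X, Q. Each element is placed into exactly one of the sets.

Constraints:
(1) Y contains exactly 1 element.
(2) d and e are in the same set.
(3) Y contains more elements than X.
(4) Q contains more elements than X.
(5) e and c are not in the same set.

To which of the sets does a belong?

a: Q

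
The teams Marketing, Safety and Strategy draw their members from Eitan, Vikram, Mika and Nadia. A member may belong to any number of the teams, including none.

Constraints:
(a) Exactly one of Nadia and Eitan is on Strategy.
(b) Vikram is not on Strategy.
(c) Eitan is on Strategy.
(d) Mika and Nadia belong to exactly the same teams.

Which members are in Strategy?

Strategy = {Eitan}

From (b): Vikram ∉ Strategy.
From (c): Eitan ∈ Strategy.
(a) (exactly one): Nadia ∉ Strategy.
(d): Mika matches Nadia: Mika ∉ Strategy.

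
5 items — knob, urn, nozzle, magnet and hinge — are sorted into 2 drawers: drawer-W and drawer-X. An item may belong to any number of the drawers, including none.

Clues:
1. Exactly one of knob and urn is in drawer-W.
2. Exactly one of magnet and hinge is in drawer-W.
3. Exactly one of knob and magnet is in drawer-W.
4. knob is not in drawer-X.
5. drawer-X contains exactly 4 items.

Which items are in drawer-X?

From (4): knob ∉ drawer-X.
(5): only 4 candidates remain for drawer-X, so all are in.

drawer-X = {hinge, magnet, nozzle, urn}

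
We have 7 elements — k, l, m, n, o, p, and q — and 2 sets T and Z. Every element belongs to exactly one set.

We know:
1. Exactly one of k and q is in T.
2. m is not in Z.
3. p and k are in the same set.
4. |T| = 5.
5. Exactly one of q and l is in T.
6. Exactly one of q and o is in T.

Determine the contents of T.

T = {k, l, m, o, p}

From (2): m ∉ Z.
Only one set left: m ∈ T.
Suppose k ∉ T: no assignment then satisfies all the clues, so k ∈ T.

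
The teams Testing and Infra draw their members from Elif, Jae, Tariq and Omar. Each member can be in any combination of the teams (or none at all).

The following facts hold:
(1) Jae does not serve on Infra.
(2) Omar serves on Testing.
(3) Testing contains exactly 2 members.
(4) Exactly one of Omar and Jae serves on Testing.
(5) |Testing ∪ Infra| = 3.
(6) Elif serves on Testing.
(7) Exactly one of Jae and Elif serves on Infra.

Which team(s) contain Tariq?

Tariq: Infra

From (1): Jae ∉ Infra.
From (2): Omar ∈ Testing.
From (6): Elif ∈ Testing.
(3): Testing already has 2, so the rest are out.
(7) (exactly one): Elif ∈ Infra.
Suppose Tariq ∉ Infra: no assignment then satisfies all the clues, so Tariq ∈ Infra.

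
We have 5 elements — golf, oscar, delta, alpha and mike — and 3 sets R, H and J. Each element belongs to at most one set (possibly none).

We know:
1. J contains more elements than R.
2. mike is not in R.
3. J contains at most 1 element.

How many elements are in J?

1

From (2): mike ∉ R.
Suppose golf ∈ R: no assignment then satisfies all the clues, so golf ∉ R.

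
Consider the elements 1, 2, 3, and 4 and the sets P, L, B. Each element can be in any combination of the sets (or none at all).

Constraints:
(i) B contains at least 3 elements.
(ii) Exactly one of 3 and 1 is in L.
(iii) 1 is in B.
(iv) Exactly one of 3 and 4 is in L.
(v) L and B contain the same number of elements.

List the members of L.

From (iii): 1 ∈ B.
Suppose 1 ∉ L: no assignment then satisfies all the clues, so 1 ∈ L.

L = {1, 2, 4}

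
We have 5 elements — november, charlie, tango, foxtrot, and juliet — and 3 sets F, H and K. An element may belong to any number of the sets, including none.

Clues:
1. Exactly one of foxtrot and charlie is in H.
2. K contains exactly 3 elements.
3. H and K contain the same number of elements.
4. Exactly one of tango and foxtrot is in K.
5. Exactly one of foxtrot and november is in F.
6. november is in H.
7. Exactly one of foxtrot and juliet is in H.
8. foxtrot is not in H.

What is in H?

H = {charlie, juliet, november}

From (6): november ∈ H.
From (8): foxtrot ∉ H.
(1) (exactly one): charlie ∈ H.
(7) (exactly one): juliet ∈ H.
Suppose tango ∈ H: no assignment then satisfies all the clues, so tango ∉ H.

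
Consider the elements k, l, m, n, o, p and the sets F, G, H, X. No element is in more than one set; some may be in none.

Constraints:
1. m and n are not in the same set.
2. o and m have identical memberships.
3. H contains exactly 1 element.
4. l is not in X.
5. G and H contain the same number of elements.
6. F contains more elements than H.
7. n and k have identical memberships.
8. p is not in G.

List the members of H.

H = {p}

From (4): l ∉ X.
From (8): p ∉ G.
Suppose k ∈ H: no assignment then satisfies all the clues, so k ∉ H.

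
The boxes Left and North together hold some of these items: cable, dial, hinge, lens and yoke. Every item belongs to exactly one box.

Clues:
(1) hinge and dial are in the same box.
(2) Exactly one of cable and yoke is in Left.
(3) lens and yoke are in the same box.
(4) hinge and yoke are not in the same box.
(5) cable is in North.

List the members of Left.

From (5): cable ∈ North.
(2) (exactly one): yoke ∈ Left.
(3): lens matches yoke: lens ∈ Left.
(4): hinge ∉ Left.
Only one box left: hinge ∈ North.
(1): dial matches hinge: dial ∉ Left.
(1): dial matches hinge: dial ∈ North.

Left = {lens, yoke}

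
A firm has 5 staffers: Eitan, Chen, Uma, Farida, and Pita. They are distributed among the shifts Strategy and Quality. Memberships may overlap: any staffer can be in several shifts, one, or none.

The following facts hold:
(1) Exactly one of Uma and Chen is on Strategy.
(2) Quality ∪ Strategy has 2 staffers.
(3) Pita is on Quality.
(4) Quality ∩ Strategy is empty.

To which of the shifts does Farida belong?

Farida: none

From (3): Pita ∈ Quality.
(4) (disjoint): Pita ∉ Strategy.
Suppose Farida ∈ Strategy: no assignment then satisfies all the clues, so Farida ∉ Strategy.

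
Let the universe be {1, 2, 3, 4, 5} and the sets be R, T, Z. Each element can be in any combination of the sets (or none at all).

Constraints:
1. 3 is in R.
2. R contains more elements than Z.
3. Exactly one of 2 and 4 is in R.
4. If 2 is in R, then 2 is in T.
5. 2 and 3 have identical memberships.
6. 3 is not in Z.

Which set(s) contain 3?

3: R, T

From (1): 3 ∈ R.
From (6): 3 ∉ Z.
(5): 2 matches 3: 2 ∈ R.
(5): 2 matches 3: 2 ∉ Z.
(3) (exactly one): 4 ∉ R.
(4): 2 ∈ T.
(5): 3 matches 2: 3 ∈ T.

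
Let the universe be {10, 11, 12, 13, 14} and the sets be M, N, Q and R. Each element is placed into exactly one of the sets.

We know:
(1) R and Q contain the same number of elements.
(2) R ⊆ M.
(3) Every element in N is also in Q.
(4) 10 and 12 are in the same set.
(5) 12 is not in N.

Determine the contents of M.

M = {10, 11, 12, 13, 14}

From (5): 12 ∉ N.
(4): 10 matches 12: 10 ∉ N.
Suppose 10 ∉ M: no assignment then satisfies all the clues, so 10 ∈ M.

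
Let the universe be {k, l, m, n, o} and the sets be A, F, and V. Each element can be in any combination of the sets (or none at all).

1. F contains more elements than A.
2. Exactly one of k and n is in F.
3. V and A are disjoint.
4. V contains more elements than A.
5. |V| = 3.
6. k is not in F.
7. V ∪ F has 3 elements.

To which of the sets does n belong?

n: F, V

From (6): k ∉ F.
(2) (exactly one): n ∈ F.
Suppose n ∈ A: no assignment then satisfies all the clues, so n ∉ A.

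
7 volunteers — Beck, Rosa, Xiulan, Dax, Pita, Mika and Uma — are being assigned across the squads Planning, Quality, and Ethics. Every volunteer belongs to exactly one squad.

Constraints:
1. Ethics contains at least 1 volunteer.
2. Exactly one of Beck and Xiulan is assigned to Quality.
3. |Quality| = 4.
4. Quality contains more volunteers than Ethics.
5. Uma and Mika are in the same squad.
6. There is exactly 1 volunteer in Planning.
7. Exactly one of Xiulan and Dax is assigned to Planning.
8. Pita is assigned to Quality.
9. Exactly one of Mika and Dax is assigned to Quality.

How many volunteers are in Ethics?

2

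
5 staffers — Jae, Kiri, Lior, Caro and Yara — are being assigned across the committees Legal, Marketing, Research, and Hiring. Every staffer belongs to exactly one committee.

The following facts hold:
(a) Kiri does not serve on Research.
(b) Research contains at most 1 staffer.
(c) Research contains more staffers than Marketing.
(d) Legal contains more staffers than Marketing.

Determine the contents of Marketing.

Marketing = {}

From (a): Kiri ∉ Research.
Suppose Jae ∈ Marketing: no assignment then satisfies all the clues, so Jae ∉ Marketing.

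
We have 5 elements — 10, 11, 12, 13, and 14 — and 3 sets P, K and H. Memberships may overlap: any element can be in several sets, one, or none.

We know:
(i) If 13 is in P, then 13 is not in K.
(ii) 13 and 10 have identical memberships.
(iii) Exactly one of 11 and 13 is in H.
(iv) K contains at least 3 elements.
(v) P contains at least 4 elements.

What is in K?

K = {11, 12, 14}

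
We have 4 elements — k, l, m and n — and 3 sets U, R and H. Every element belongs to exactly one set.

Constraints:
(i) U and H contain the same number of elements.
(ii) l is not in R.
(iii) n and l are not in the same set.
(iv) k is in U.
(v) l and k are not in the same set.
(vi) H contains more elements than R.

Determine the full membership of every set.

U = {k, n}; R = {}; H = {l, m}

From (ii): l ∉ R.
From (iv): k ∈ U.
(v): l ∉ U.
Only one set left: l ∈ H.
(iii): n ∉ H.
Suppose m ∈ U: no assignment then satisfies all the clues, so m ∉ U.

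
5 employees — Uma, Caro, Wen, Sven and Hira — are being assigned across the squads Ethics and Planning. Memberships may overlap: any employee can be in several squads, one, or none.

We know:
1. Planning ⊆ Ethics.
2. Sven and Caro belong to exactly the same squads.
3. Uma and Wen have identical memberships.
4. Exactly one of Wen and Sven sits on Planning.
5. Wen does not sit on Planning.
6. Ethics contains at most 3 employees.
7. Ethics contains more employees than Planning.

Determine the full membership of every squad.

Ethics = {Caro, Hira, Sven}; Planning = {Caro, Sven}

From (5): Wen ∉ Planning.
(3): Uma matches Wen: Uma ∉ Planning.
(4) (exactly one): Sven ∈ Planning.
(1) with Sven ∈ Planning: Sven ∈ Ethics.
(2): Caro matches Sven: Caro ∈ Ethics.
(2): Caro matches Sven: Caro ∈ Planning.
Suppose Uma ∈ Ethics: no assignment then satisfies all the clues, so Uma ∉ Ethics.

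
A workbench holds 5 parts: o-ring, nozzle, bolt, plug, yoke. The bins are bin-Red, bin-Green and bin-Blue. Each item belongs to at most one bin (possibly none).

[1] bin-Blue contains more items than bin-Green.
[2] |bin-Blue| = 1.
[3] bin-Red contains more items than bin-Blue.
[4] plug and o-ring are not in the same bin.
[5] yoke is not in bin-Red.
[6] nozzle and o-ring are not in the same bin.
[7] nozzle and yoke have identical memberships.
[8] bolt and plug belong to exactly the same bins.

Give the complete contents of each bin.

From (5): yoke ∉ bin-Red.
(7): nozzle matches yoke: nozzle ∉ bin-Red.
Suppose o-ring ∈ bin-Red: no assignment then satisfies all the clues, so o-ring ∉ bin-Red.

bin-Red = {bolt, plug}; bin-Green = {}; bin-Blue = {o-ring}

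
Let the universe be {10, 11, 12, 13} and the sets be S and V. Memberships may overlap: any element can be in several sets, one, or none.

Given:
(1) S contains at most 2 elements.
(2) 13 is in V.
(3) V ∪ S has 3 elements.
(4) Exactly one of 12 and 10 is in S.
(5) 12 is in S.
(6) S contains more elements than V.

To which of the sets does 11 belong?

11: S

From (2): 13 ∈ V.
From (5): 12 ∈ S.
(4) (exactly one): 10 ∉ S.
Suppose 11 ∉ S: no assignment then satisfies all the clues, so 11 ∈ S.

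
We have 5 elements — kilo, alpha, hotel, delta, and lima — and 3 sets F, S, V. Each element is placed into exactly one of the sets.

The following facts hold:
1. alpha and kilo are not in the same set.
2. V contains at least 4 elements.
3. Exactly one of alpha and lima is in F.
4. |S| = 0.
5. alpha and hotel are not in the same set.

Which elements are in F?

(4): S already has 0, so the rest are out.
Suppose kilo ∈ F: no assignment then satisfies all the clues, so kilo ∉ F.

F = {alpha}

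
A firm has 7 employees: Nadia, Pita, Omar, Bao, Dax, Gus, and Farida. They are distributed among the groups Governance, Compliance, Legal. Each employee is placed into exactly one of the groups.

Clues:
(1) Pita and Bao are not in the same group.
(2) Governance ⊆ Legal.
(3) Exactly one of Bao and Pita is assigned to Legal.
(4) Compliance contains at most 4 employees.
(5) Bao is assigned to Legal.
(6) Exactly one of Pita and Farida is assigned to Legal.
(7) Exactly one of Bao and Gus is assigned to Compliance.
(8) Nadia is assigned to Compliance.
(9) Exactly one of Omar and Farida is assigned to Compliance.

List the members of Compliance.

Compliance = {Gus, Nadia, Omar, Pita}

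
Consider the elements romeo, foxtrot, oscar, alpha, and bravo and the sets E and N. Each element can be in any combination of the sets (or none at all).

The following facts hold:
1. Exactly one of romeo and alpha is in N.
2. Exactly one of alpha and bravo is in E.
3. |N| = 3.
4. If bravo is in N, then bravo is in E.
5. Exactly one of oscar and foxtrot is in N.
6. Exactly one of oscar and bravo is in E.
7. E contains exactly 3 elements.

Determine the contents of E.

E = {bravo, foxtrot, romeo}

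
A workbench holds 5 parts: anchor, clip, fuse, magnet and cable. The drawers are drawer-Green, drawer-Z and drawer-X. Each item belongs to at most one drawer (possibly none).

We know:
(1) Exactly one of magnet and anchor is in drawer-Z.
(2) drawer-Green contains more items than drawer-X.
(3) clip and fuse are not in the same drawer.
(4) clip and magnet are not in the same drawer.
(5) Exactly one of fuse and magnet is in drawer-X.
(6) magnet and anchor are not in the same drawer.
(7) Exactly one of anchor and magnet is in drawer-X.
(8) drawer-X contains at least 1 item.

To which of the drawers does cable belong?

cable: drawer-Green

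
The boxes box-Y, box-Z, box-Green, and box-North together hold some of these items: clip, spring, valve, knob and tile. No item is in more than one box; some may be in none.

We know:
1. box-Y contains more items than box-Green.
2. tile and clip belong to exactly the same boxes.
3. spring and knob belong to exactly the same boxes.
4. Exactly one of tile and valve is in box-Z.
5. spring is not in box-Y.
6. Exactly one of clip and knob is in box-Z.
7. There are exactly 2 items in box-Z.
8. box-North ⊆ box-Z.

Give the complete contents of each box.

box-Y = {valve}; box-Z = {clip, tile}; box-Green = {}; box-North = {}

From (5): spring ∉ box-Y.
(3): knob matches spring: knob ∉ box-Y.
Suppose clip ∈ box-Y: no assignment then satisfies all the clues, so clip ∉ box-Y.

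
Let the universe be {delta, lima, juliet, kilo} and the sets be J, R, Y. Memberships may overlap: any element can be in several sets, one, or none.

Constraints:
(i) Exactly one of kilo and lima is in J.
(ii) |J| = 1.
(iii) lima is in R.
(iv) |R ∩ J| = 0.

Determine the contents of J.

J = {kilo}

From (iii): lima ∈ R.
Suppose delta ∈ J: no assignment then satisfies all the clues, so delta ∉ J.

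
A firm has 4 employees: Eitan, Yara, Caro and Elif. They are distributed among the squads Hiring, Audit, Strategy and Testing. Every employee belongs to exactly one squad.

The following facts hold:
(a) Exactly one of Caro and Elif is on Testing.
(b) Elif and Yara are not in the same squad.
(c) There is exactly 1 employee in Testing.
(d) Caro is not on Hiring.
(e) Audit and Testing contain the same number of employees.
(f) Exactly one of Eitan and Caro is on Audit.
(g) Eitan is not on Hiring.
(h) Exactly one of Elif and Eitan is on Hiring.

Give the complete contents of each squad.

Hiring = {Elif}; Audit = {Eitan}; Strategy = {Yara}; Testing = {Caro}

From (d): Caro ∉ Hiring.
From (g): Eitan ∉ Hiring.
(h) (exactly one): Elif ∈ Hiring.
(a) (exactly one): Caro ∈ Testing.
(b): Yara ∉ Hiring.
(c): Testing already has 1, so the rest are out.
(f) (exactly one): Eitan ∈ Audit.
Suppose Yara ∈ Audit: no assignment then satisfies all the clues, so Yara ∉ Audit.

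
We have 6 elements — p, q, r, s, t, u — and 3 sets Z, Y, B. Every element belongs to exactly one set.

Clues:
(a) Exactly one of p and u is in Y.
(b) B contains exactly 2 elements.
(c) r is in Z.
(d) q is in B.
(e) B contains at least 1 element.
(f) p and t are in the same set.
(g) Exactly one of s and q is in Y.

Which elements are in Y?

Y = {p, s, t}

From (c): r ∈ Z.
From (d): q ∈ B.
(g) (exactly one): s ∈ Y.
Suppose p ∉ Y: no assignment then satisfies all the clues, so p ∈ Y.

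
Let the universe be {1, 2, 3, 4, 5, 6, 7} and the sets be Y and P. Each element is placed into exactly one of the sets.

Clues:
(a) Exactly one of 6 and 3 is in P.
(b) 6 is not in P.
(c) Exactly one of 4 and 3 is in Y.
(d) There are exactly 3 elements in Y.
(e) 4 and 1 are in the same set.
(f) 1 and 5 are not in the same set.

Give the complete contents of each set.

Y = {1, 4, 6}; P = {2, 3, 5, 7}

From (b): 6 ∉ P.
(a) (exactly one): 3 ∈ P.
(c) (exactly one): 4 ∈ Y.
(e): 1 matches 4: 1 ∈ Y.
(f): 5 ∉ Y.
Only one set left: 5 ∈ P.
Only one set left: 6 ∈ Y.
(d): Y already has 3, so the rest are out.
Only one set left: 2 ∈ P.
Only one set left: 7 ∈ P.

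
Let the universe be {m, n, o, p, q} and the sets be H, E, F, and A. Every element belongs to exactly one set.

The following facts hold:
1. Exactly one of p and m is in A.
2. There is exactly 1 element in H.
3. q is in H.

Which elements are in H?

H = {q}

From (3): q ∈ H.
(2): H already has 1, so the rest are out.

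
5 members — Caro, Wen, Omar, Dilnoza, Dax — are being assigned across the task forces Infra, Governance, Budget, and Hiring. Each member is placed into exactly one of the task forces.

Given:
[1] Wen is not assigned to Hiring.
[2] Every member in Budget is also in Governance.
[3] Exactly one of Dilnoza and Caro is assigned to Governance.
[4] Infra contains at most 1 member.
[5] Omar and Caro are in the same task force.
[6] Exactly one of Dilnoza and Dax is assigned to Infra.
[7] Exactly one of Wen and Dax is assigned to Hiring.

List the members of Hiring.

Hiring = {Dax}

From (1): Wen ∉ Hiring.
(7) (exactly one): Dax ∈ Hiring.
(6) (exactly one): Dilnoza ∈ Infra.
(3) (exactly one): Caro ∈ Governance.
(4): Infra already has 1, so the rest are out.
(5): Omar matches Caro: Omar ∈ Governance.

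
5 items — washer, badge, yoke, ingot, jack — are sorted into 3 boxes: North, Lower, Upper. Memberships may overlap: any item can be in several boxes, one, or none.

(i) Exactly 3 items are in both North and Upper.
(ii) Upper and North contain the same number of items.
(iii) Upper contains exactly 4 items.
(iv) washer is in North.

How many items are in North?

4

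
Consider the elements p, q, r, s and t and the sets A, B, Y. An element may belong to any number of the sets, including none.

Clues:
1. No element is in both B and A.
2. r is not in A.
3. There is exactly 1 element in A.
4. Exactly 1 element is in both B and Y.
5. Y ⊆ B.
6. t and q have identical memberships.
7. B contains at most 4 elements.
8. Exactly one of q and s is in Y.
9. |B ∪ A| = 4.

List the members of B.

B = {q, s, t}

From (2): r ∉ A.
Suppose p ∈ B: no assignment then satisfies all the clues, so p ∉ B.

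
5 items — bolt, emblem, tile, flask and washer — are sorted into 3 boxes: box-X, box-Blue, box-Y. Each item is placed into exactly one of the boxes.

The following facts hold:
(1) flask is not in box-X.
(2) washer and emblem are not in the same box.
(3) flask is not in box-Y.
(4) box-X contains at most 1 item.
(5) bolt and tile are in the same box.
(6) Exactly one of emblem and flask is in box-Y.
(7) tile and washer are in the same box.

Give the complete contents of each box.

box-X = {}; box-Blue = {bolt, flask, tile, washer}; box-Y = {emblem}

From (1): flask ∉ box-X.
From (3): flask ∉ box-Y.
(6) (exactly one): emblem ∈ box-Y.
Only one box left: flask ∈ box-Blue.
(2): washer ∉ box-Y.
(7): tile matches washer: tile ∉ box-Y.
(5): bolt matches tile: bolt ∉ box-Y.
Suppose bolt ∈ box-X: no assignment then satisfies all the clues, so bolt ∉ box-X.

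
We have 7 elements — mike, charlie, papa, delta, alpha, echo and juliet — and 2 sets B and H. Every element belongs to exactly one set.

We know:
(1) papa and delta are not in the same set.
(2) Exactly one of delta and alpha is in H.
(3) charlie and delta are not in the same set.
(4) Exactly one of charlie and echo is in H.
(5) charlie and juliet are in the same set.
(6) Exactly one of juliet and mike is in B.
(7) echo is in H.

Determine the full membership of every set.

From (7): echo ∈ H.
(4) (exactly one): charlie ∉ H.
(5): juliet matches charlie: juliet ∉ H.
Only one set left: charlie ∈ B.
Only one set left: juliet ∈ B.
(3): delta ∉ B.
(6) (exactly one): mike ∉ B.
Only one set left: mike ∈ H.
Only one set left: delta ∈ H.
(1): papa ∉ H.
(2) (exactly one): alpha ∉ H.
Only one set left: alpha ∈ B.

B = {alpha, charlie, juliet, papa}; H = {delta, echo, mike}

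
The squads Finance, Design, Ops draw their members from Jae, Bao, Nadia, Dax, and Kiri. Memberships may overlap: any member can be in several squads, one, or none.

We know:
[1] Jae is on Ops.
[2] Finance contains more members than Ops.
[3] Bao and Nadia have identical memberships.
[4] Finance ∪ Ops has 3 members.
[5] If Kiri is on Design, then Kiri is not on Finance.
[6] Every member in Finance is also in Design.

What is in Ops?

Ops = {Jae}

From (1): Jae ∈ Ops.
Suppose Bao ∈ Ops: no assignment then satisfies all the clues, so Bao ∉ Ops.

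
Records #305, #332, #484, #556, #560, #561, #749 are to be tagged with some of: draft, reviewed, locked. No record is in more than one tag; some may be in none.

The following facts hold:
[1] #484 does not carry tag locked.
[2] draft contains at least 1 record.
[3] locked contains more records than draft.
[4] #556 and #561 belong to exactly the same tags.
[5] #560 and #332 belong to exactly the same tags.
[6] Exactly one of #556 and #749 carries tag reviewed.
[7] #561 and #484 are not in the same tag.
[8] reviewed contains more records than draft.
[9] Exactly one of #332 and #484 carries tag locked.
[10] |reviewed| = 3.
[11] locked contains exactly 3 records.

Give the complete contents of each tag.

draft = {#484}; reviewed = {#305, #556, #561}; locked = {#332, #560, #749}

From (1): #484 ∉ locked.
(9) (exactly one): #332 ∈ locked.
(5): #560 matches #332: #560 ∉ draft.
(5): #560 matches #332: #560 ∉ reviewed.
(5): #560 matches #332: #560 ∈ locked.
Suppose #305 ∈ draft: no assignment then satisfies all the clues, so #305 ∉ draft.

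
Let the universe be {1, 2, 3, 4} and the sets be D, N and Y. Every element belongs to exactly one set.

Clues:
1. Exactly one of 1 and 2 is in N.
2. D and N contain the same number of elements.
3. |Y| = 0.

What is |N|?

2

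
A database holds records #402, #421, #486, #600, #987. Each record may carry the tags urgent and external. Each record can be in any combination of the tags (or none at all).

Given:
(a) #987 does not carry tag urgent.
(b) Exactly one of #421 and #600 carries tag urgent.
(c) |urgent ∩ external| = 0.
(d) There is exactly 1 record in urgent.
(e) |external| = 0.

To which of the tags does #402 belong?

#402: none

From (a): #987 ∉ urgent.
(e): external already has 0, so the rest are out.
Suppose #402 ∈ urgent: no assignment then satisfies all the clues, so #402 ∉ urgent.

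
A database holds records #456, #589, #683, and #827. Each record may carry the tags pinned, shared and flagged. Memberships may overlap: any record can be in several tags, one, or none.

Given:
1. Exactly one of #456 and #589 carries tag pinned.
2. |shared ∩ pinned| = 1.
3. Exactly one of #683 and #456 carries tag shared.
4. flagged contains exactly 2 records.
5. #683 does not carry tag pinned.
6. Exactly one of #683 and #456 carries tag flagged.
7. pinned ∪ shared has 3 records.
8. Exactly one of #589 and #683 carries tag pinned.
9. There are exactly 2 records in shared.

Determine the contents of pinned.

pinned = {#589, #827}

From (5): #683 ∉ pinned.
(8) (exactly one): #589 ∈ pinned.
(1) (exactly one): #456 ∉ pinned.
Suppose #827 ∉ pinned: no assignment then satisfies all the clues, so #827 ∈ pinned.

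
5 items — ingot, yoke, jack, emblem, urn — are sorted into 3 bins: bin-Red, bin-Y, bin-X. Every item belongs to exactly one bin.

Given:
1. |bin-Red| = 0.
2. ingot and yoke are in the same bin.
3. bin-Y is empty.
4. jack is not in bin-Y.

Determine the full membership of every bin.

From (4): jack ∉ bin-Y.
(1): bin-Red already has 0, so the rest are out.
(3): bin-Y already has 0, so the rest are out.
Only one bin left: ingot ∈ bin-X.
Only one bin left: yoke ∈ bin-X.
Only one bin left: jack ∈ bin-X.
Only one bin left: emblem ∈ bin-X.
Only one bin left: urn ∈ bin-X.

bin-Red = {}; bin-Y = {}; bin-X = {emblem, ingot, jack, urn, yoke}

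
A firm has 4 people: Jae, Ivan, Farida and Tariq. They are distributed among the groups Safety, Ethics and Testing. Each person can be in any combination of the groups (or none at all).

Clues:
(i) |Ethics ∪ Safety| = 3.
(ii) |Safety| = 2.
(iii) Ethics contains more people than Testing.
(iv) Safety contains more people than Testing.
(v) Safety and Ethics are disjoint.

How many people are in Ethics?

1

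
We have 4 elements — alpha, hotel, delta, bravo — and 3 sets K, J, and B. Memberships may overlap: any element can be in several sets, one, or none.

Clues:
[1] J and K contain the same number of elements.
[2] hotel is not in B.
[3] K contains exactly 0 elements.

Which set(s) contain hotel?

From (2): hotel ∉ B.
(3): K already has 0, so the rest are out.
Suppose hotel ∈ J: no assignment then satisfies all the clues, so hotel ∉ J.

hotel: none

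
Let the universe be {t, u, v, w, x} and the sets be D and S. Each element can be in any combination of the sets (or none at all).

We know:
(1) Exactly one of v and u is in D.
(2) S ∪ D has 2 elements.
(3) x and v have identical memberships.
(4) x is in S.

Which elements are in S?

From (4): x ∈ S.
(3): v matches x: v ∈ S.
Suppose t ∈ S: no assignment then satisfies all the clues, so t ∉ S.

S = {v, x}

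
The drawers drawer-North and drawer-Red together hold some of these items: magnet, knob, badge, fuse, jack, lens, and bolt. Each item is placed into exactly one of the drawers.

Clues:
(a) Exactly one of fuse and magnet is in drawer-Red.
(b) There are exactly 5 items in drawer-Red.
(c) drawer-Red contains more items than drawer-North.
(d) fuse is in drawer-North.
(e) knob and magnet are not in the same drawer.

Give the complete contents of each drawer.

From (d): fuse ∈ drawer-North.
(a) (exactly one): magnet ∈ drawer-Red.
(e): knob ∉ drawer-Red.
Only one drawer left: knob ∈ drawer-North.
(b): only 5 candidates remain for drawer-Red, so all are in.

drawer-North = {fuse, knob}; drawer-Red = {badge, bolt, jack, lens, magnet}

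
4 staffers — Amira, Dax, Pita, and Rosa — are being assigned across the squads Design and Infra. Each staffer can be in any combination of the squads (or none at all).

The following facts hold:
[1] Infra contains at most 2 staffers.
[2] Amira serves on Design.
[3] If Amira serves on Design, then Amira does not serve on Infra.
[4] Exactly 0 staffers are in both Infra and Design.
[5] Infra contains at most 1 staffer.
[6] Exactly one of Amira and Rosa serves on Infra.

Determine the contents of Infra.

From (2): Amira ∈ Design.
(3): Amira ∉ Infra.
(6) (exactly one): Rosa ∈ Infra.
(5): Infra already has 1, so the rest are out.

Infra = {Rosa}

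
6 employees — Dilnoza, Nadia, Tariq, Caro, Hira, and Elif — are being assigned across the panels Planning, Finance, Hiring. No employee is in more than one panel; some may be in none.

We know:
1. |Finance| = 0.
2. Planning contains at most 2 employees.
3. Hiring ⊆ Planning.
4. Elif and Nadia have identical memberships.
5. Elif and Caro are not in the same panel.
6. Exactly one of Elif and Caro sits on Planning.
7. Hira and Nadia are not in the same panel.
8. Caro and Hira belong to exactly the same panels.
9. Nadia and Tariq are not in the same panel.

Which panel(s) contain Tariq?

Tariq: none

(1): Finance already has 0, so the rest are out.
Suppose Tariq ∈ Planning: no assignment then satisfies all the clues, so Tariq ∉ Planning.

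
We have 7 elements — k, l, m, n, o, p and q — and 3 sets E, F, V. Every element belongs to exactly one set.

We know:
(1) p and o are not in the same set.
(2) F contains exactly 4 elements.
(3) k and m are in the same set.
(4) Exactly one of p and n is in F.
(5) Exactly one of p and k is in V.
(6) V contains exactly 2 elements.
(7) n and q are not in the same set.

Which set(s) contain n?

n: F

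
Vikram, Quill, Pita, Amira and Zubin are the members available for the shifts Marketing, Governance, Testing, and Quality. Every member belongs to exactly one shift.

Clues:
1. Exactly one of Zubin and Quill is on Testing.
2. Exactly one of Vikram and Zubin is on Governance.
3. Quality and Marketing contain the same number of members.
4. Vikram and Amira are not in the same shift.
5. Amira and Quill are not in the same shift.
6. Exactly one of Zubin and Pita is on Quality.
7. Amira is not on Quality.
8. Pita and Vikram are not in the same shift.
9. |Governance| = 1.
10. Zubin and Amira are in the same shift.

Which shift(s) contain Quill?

Quill: Marketing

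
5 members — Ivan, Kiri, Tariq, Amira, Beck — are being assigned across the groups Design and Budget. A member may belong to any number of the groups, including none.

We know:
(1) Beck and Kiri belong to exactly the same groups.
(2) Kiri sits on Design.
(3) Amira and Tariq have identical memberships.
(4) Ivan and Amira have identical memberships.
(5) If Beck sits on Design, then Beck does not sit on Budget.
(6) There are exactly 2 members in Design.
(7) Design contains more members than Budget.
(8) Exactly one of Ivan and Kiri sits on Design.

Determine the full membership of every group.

Design = {Beck, Kiri}; Budget = {}

From (2): Kiri ∈ Design.
(1): Beck matches Kiri: Beck ∈ Design.
(5): Beck ∉ Budget.
(6): Design already has 2, so the rest are out.
(1): Kiri matches Beck: Kiri ∉ Budget.
Suppose Ivan ∈ Budget: no assignment then satisfies all the clues, so Ivan ∉ Budget.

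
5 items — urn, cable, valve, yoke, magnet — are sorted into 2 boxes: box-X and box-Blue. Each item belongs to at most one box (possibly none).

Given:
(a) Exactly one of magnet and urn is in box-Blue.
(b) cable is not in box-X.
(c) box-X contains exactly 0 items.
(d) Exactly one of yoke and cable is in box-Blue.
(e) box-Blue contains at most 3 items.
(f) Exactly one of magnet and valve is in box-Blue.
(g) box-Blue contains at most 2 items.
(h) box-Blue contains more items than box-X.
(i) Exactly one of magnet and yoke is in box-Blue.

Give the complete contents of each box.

box-X = {}; box-Blue = {cable, magnet}

From (b): cable ∉ box-X.
(c): box-X already has 0, so the rest are out.
Suppose urn ∈ box-Blue: no assignment then satisfies all the clues, so urn ∉ box-Blue.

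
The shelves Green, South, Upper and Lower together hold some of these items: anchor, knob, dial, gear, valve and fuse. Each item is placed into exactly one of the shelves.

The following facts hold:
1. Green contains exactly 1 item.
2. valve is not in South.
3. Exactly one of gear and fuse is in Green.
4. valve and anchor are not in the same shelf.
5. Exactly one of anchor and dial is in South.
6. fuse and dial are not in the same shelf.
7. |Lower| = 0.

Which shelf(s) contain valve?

valve: Upper

From (2): valve ∉ South.
(7): Lower already has 0, so the rest are out.
Suppose valve ∈ Green: no assignment then satisfies all the clues, so valve ∉ Green.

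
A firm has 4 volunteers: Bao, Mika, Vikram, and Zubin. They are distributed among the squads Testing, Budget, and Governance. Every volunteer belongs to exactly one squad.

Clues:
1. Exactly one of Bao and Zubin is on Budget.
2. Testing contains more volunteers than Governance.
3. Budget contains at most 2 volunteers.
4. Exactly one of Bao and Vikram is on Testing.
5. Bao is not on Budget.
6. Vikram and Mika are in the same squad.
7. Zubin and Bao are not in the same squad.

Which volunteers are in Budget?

Budget = {Zubin}

From (5): Bao ∉ Budget.
(1) (exactly one): Zubin ∈ Budget.
Suppose Mika ∈ Budget: no assignment then satisfies all the clues, so Mika ∉ Budget.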